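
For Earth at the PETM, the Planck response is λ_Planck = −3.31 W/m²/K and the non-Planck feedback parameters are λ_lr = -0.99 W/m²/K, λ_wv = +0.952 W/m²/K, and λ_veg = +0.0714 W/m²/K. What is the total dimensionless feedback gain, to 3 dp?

0.010

Convert to gains: g_lr = -0.99/3.31 = -0.2991; g_wv = 0.952/3.31 = 0.2876; g_veg = 0.0714/3.31 = 0.02157.
Total gain g = 0.01007.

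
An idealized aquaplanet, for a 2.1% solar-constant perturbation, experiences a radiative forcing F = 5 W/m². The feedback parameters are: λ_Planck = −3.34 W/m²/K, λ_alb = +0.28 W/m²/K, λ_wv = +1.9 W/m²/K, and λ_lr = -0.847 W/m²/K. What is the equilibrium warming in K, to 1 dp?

Net feedback parameter λ = (−3.34) + (+0.28) + (+1.9) + (-0.847) = -2.007 W/m²/K.
ΔT = −F/λ = −5/(-2.007) = 2.5 K.

2.5 K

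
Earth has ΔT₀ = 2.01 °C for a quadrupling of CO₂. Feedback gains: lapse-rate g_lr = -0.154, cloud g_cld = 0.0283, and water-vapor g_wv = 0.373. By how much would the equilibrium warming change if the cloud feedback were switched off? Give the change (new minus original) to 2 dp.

Original: g = 0.2473, ΔT = 2.01/(1−0.2473) = 2.6704 °C.
Without cloud: g' = 0.219, ΔT' = 2.01/(1−0.219) = 2.5736 °C.
Change = 2.5736 − 2.6704 = -0.10 °C.

-0.10 °C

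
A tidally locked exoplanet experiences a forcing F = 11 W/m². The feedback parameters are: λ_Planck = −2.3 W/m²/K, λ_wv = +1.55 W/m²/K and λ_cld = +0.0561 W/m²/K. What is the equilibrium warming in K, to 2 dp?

Net feedback parameter λ = (−2.3) + (+1.55) + (+0.0561) = -0.6939 W/m²/K.
ΔT = −F/λ = −11/(-0.6939) = 15.85 K.

15.85 K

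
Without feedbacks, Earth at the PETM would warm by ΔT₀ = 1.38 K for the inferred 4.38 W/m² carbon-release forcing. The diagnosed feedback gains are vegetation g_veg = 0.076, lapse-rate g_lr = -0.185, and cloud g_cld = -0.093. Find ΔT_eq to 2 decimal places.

1.15 K

Total gain g = 0.076 − 0.185 − 0.093 = -0.202.
Amplification A = 1/(1 + 0.202) = 0.8319.
ΔT = 1.38 × 0.8319 = 1.15 K.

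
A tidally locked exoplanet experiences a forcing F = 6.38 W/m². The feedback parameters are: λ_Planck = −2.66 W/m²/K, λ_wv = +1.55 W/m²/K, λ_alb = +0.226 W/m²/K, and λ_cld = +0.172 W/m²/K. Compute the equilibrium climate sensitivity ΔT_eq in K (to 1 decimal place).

Net feedback parameter λ = (−2.66) + (+1.55) + (+0.226) + (+0.172) = -0.712 W/m²/K.
ΔT = −F/λ = −6.38/(-0.712) = 9.0 K.

9.0 K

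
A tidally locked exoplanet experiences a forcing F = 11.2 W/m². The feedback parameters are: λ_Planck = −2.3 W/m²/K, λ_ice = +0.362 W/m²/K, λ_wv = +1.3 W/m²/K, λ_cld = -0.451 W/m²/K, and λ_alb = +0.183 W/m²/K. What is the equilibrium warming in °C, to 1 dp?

12.4 °C

Net feedback parameter λ = (−2.3) + (+0.362) + (+1.3) + (-0.451) + (+0.183) = -0.906 W/m²/K.
ΔT = −F/λ = −11.2/(-0.906) = 12.4 °C.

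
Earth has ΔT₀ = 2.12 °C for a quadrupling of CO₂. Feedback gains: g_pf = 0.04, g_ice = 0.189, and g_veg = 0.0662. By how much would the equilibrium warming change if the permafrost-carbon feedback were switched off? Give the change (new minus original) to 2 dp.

-0.16 °C

Original: g = 0.2952, ΔT = 2.12/(1−0.2952) = 3.0079 °C.
Without permafrost-carbon: g' = 0.2552, ΔT' = 2.12/(1−0.2552) = 2.8464 °C.
Change = 2.8464 − 3.0079 = -0.16 °C.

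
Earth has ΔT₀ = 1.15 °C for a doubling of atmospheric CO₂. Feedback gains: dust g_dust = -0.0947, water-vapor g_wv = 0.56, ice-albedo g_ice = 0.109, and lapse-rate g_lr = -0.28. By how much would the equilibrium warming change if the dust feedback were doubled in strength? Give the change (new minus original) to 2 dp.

Original: g = 0.2943, ΔT = 1.15/(1−0.2943) = 1.6296 °C.
With doubled dust: g' = 0.1996, ΔT' = 1.15/(1−0.1996) = 1.4368 °C.
Change = 1.4368 − 1.6296 = -0.19 °C.

-0.19 °C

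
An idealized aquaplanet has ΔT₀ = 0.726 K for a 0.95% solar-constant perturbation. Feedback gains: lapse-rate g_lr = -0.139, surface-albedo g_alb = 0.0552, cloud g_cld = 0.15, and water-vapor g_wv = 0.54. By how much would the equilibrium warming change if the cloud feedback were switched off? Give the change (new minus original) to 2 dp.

-0.51 K

Original: g = 0.6062, ΔT = 0.726/(1−0.6062) = 1.8436 K.
Without cloud: g' = 0.4562, ΔT' = 0.726/(1−0.4562) = 1.3350 K.
Change = 1.3350 − 1.8436 = -0.51 K.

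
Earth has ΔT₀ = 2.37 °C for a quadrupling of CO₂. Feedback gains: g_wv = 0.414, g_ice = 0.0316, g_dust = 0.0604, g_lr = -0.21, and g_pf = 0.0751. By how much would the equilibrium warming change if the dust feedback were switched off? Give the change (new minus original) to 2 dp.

-0.33 °C

Original: g = 0.3711, ΔT = 2.37/(1−0.3711) = 3.7685 °C.
Without dust: g' = 0.3107, ΔT' = 2.37/(1−0.3107) = 3.4383 °C.
Change = 3.4383 − 3.7685 = -0.33 °C.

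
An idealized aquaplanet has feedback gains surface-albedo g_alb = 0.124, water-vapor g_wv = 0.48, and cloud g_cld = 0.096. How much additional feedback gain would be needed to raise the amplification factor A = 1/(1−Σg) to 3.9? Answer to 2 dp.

0.04

Current total gain = 0.7.
Target gain for A = 3.9: g* = 1 − 1/3.9 = 0.7436.
Additional gain needed = 0.7436 − 0.7 = 0.04.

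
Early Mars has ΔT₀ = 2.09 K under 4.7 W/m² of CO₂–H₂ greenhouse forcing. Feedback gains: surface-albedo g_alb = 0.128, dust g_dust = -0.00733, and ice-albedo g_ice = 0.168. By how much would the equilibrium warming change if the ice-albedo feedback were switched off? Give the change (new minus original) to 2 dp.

-0.56 K

Original: g = 0.28867, ΔT = 2.09/(1−0.28867) = 2.9382 K.
Without ice-albedo: g' = 0.12067, ΔT' = 2.09/(1−0.12067) = 2.3768 K.
Change = 2.3768 − 2.9382 = -0.56 K.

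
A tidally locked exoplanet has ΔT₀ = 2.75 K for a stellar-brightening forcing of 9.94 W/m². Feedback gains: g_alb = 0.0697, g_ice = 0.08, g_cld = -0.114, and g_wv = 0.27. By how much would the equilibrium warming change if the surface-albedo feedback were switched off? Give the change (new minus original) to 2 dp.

-0.36 K

Original: g = 0.3057, ΔT = 2.75/(1−0.3057) = 3.9608 K.
Without surface-albedo: g' = 0.236, ΔT' = 2.75/(1−0.236) = 3.5995 K.
Change = 3.5995 − 3.9608 = -0.36 K.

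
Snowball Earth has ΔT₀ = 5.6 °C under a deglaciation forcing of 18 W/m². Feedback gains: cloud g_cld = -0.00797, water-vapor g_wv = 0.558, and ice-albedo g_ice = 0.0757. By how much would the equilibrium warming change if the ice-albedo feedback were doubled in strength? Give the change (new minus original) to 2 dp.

3.79 °C

Original: g = 0.62573, ΔT = 5.6/(1−0.62573) = 14.9625 °C.
With doubled ice-albedo: g' = 0.70143, ΔT' = 5.6/(1−0.70143) = 18.7561 °C.
Change = 18.7561 − 14.9625 = 3.79 °C.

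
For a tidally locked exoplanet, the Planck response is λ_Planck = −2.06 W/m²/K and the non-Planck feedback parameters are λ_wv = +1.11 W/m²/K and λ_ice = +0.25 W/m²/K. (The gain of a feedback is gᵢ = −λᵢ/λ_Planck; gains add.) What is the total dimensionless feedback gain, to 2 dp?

Convert to gains: g_wv = 1.11/2.06 = 0.5388; g_ice = 0.25/2.06 = 0.1214.
Total gain g = 0.6602.

0.66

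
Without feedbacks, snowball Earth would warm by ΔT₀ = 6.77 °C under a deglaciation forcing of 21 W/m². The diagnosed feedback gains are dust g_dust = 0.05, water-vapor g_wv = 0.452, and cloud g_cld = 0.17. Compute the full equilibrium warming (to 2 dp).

20.64 °C

Total gain g = 0.05 + 0.452 + 0.17 = 0.672.
Amplification A = 1/(1 − 0.672) = 3.049.
ΔT = 6.77 × 3.049 = 20.64 °C.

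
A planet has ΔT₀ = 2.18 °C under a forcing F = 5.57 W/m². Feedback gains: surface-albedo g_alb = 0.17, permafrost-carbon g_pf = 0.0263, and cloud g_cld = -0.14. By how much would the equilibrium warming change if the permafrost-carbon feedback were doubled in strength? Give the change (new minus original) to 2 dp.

Original: g = 0.0563, ΔT = 2.18/(1−0.0563) = 2.3101 °C.
With doubled permafrost-carbon: g' = 0.0826, ΔT' = 2.18/(1−0.0826) = 2.3763 °C.
Change = 2.3763 − 2.3101 = 0.07 °C.

0.07 °C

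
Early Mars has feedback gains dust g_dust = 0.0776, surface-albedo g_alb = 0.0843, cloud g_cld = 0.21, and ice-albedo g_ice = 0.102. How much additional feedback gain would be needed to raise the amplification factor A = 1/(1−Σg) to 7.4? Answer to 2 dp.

Current total gain = 0.4739.
Target gain for A = 7.4: g* = 1 − 1/7.4 = 0.8649.
Additional gain needed = 0.8649 − 0.4739 = 0.39.

0.39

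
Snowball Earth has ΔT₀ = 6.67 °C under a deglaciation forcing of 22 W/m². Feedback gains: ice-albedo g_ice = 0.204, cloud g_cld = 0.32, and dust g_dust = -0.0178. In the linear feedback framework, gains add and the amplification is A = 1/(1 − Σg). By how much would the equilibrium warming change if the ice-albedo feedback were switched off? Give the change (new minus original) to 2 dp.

Original: g = 0.5062, ΔT = 6.67/(1−0.5062) = 13.5075 °C.
Without ice-albedo: g' = 0.3022, ΔT' = 6.67/(1−0.3022) = 9.5586 °C.
Change = 9.5586 − 13.5075 = -3.95 °C.

-3.95 °C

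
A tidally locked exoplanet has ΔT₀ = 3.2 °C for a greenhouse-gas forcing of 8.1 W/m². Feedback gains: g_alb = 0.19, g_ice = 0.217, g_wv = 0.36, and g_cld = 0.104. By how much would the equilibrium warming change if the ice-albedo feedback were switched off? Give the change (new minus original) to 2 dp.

Original: g = 0.871, ΔT = 3.2/(1−0.871) = 24.8062 °C.
Without ice-albedo: g' = 0.654, ΔT' = 3.2/(1−0.654) = 9.2486 °C.
Change = 9.2486 − 24.8062 = -15.56 °C.

-15.56 °C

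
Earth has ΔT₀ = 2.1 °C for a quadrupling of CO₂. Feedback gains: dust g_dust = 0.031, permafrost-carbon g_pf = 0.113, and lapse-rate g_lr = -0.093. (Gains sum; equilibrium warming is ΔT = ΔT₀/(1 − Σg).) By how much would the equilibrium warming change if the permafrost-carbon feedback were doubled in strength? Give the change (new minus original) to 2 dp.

0.30 °C

Original: g = 0.051, ΔT = 2.1/(1−0.051) = 2.2129 °C.
With doubled permafrost-carbon: g' = 0.164, ΔT' = 2.1/(1−0.164) = 2.5120 °C.
Change = 2.5120 − 2.2129 = 0.30 °C.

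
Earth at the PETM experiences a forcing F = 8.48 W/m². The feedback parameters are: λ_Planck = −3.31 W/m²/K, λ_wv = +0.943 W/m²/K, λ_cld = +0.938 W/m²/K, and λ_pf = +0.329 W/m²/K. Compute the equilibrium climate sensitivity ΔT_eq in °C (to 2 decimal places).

Net feedback parameter λ = (−3.31) + (+0.943) + (+0.938) + (+0.329) = -1.1 W/m²/K.
ΔT = −F/λ = −8.48/(-1.1) = 7.71 °C.

7.71 °C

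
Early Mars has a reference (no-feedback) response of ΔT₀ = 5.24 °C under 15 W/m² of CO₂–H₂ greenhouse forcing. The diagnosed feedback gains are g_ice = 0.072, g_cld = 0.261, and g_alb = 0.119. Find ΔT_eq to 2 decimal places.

Total gain g = 0.072 + 0.261 + 0.119 = 0.452.
Amplification A = 1/(1 − 0.452) = 1.825.
ΔT = 5.24 × 1.825 = 9.56 °C.

9.56 °C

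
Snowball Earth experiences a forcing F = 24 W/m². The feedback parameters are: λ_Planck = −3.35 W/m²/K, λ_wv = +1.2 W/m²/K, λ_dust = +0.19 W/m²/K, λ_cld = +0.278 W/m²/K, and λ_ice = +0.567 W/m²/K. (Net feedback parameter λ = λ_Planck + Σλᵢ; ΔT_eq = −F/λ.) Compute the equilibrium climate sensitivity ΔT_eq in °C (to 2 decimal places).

21.52 °C

Net feedback parameter λ = (−3.35) + (+1.2) + (+0.19) + (+0.278) + (+0.567) = -1.115 W/m²/K.
ΔT = −F/λ = −24/(-1.115) = 21.52 °C.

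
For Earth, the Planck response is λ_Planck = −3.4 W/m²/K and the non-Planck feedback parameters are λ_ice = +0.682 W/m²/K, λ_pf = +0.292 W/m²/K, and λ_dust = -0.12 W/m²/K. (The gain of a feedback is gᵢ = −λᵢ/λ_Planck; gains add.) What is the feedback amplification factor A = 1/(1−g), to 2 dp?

1.34

Convert to gains: g_ice = 0.682/3.4 = 0.2006; g_pf = 0.292/3.4 = 0.08588; g_dust = -0.12/3.4 = -0.03529.
Total gain g = 0.25119.
A = 1/(1 − 0.25119) = 1.34.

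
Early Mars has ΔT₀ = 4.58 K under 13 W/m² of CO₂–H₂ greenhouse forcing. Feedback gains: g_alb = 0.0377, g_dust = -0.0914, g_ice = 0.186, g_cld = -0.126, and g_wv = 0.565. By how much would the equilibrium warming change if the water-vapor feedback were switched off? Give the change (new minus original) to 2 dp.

-6.07 K

Original: g = 0.5713, ΔT = 4.58/(1−0.5713) = 10.6835 K.
Without water-vapor: g' = 0.0063, ΔT' = 4.58/(1−0.0063) = 4.6090 K.
Change = 4.6090 − 10.6835 = -6.07 K.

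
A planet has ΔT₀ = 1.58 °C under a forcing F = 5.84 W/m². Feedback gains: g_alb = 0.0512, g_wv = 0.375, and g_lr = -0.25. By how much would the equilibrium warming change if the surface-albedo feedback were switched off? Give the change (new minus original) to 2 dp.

-0.11 °C

Original: g = 0.1762, ΔT = 1.58/(1−0.1762) = 1.9179 °C.
Without surface-albedo: g' = 0.125, ΔT' = 1.58/(1−0.125) = 1.8057 °C.
Change = 1.8057 − 1.9179 = -0.11 °C.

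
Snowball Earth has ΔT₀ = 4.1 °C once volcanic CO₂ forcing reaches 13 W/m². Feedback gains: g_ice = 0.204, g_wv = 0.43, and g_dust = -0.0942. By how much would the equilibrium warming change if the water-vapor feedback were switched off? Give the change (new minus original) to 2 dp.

-4.30 °C

Original: g = 0.5398, ΔT = 4.1/(1−0.5398) = 8.9092 °C.
Without water-vapor: g' = 0.1098, ΔT' = 4.1/(1−0.1098) = 4.6057 °C.
Change = 4.6057 − 8.9092 = -4.30 °C.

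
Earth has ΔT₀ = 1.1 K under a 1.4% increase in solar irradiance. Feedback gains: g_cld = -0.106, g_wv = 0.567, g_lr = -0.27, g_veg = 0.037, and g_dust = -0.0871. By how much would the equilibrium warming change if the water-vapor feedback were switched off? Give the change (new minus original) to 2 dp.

Original: g = 0.1409, ΔT = 1.1/(1−0.1409) = 1.2804 K.
Without water-vapor: g' = -0.4261, ΔT' = 1.1/(1+0.4261) = 0.7713 K.
Change = 0.7713 − 1.2804 = -0.51 K.

-0.51 K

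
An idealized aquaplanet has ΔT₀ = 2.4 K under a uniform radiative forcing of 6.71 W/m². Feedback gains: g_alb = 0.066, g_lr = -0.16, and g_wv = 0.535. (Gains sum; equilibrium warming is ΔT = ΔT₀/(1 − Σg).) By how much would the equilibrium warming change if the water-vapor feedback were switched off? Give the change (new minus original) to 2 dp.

Original: g = 0.441, ΔT = 2.4/(1−0.441) = 4.2934 K.
Without water-vapor: g' = -0.094, ΔT' = 2.4/(1+0.094) = 2.1938 K.
Change = 2.1938 − 4.2934 = -2.10 K.

-2.10 K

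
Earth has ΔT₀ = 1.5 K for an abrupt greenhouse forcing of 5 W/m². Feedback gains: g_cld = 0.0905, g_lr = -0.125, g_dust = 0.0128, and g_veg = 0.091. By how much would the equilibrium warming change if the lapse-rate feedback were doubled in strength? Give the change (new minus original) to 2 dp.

-0.19 K

Original: g = 0.0693, ΔT = 1.5/(1−0.0693) = 1.6117 K.
With doubled lapse-rate: g' = -0.0557, ΔT' = 1.5/(1+0.0557) = 1.4209 K.
Change = 1.4209 − 1.6117 = -0.19 K.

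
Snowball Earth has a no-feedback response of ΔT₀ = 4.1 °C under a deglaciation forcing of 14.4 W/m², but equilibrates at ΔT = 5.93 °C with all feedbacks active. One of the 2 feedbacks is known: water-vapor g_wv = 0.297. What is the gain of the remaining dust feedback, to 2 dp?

Amplification A = ΔT/ΔT₀ = 5.93/4.1 = 1.446.
Total gain g = 1 − 1/A = 1 − 1/1.446 = 0.3084.
The known gain is 0.297.
g_dust = 0.3084 − 0.297 = 0.01.

0.01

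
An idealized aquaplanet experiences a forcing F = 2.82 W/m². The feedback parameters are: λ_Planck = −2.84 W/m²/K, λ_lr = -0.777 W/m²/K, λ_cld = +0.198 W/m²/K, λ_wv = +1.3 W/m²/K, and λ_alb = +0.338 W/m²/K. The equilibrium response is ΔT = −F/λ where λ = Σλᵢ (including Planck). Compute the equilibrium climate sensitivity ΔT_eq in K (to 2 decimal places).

1.58 K

Net feedback parameter λ = (−2.84) + (-0.777) + (+0.198) + (+1.3) + (+0.338) = -1.781 W/m²/K.
ΔT = −F/λ = −2.82/(-1.781) = 1.58 K.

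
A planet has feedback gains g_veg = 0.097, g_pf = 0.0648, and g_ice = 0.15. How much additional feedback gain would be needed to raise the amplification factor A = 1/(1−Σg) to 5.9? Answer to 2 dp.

0.52

Current total gain = 0.3118.
Target gain for A = 5.9: g* = 1 − 1/5.9 = 0.8305.
Additional gain needed = 0.8305 − 0.3118 = 0.52.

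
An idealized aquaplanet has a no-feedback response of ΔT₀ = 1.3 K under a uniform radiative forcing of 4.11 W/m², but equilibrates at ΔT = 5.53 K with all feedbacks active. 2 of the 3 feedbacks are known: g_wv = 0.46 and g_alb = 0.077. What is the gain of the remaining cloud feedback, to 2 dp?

Amplification A = ΔT/ΔT₀ = 5.53/1.3 = 4.254.
Total gain g = 1 − 1/A = 1 − 1/4.254 = 0.7649.
Known gains sum to 0.46 + 0.077 = 0.537.
g_cld = 0.7649 − 0.537 = 0.23.

0.23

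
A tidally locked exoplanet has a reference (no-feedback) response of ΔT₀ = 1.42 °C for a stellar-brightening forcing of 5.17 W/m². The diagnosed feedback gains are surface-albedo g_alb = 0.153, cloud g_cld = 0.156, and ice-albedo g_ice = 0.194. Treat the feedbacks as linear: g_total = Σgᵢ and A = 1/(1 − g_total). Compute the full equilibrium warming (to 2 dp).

Total gain g = 0.153 + 0.156 + 0.194 = 0.503.
Amplification A = 1/(1 − 0.503) = 2.012.
ΔT = 1.42 × 2.012 = 2.86 °C.

2.86 °C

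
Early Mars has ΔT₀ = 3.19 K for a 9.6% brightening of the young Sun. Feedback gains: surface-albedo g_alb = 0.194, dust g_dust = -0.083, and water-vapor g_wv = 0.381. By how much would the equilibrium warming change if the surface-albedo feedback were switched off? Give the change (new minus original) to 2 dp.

-1.74 K

Original: g = 0.492, ΔT = 3.19/(1−0.492) = 6.2795 K.
Without surface-albedo: g' = 0.298, ΔT' = 3.19/(1−0.298) = 4.5442 K.
Change = 4.5442 − 6.2795 = -1.74 K.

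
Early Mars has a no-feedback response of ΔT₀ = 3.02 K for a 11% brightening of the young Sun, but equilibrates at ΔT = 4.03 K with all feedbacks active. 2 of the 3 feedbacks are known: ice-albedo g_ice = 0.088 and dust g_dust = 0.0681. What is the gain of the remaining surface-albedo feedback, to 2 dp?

0.09

Amplification A = ΔT/ΔT₀ = 4.03/3.02 = 1.334.
Total gain g = 1 − 1/A = 1 − 1/1.334 = 0.2504.
Known gains sum to 0.088 + 0.0681 = 0.1561.
g_alb = 0.2504 − 0.1561 = 0.09.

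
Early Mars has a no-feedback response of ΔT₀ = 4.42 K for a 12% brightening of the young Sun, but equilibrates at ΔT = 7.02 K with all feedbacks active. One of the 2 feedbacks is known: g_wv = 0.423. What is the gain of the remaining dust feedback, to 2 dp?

Amplification A = ΔT/ΔT₀ = 7.02/4.42 = 1.588.
Total gain g = 1 − 1/A = 1 − 1/1.588 = 0.3703.
The known gain is 0.423.
g_dust = 0.3703 − 0.423 = -0.05.

-0.05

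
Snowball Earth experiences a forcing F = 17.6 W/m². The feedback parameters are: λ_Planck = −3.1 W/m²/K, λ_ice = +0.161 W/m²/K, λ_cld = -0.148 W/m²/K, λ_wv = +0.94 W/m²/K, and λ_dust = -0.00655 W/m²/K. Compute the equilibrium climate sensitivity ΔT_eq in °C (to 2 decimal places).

8.17 °C

Net feedback parameter λ = (−3.1) + (+0.161) + (-0.148) + (+0.94) + (-0.00655) = -2.15355 W/m²/K.
ΔT = −F/λ = −17.6/(-2.15355) = 8.17 °C.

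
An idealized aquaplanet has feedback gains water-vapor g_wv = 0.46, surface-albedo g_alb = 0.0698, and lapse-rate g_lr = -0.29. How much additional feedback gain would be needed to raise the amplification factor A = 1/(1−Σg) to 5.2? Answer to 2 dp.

0.57

Current total gain = 0.2398.
Target gain for A = 5.2: g* = 1 − 1/5.2 = 0.8077.
Additional gain needed = 0.8077 − 0.2398 = 0.57.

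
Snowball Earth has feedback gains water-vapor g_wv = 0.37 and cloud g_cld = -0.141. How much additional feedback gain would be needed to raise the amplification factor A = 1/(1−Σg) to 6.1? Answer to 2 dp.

Current total gain = 0.229.
Target gain for A = 6.1: g* = 1 − 1/6.1 = 0.8361.
Additional gain needed = 0.8361 − 0.229 = 0.61.

0.61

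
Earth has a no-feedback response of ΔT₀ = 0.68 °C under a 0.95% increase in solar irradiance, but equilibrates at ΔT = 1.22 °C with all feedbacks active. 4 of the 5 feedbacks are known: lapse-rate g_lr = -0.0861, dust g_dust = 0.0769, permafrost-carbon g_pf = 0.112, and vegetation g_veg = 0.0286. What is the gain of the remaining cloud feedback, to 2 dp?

Amplification A = ΔT/ΔT₀ = 1.22/0.68 = 1.794.
Total gain g = 1 − 1/A = 1 − 1/1.794 = 0.4426.
Known gains sum to -0.0861 + 0.0769 + 0.112 + 0.0286 = 0.1314.
g_cld = 0.4426 − 0.1314 = 0.31.

0.31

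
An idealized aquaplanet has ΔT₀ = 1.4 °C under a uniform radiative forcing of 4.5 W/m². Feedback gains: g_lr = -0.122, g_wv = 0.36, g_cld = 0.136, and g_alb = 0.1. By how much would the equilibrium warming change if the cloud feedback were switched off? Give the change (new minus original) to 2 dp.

Original: g = 0.474, ΔT = 1.4/(1−0.474) = 2.6616 °C.
Without cloud: g' = 0.338, ΔT' = 1.4/(1−0.338) = 2.1148 °C.
Change = 2.1148 − 2.6616 = -0.55 °C.

-0.55 °C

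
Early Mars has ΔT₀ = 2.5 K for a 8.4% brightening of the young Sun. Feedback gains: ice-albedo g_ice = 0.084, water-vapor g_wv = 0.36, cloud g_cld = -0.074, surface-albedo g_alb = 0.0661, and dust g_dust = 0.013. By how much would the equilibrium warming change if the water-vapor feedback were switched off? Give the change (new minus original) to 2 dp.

-1.79 K

Original: g = 0.4491, ΔT = 2.5/(1−0.4491) = 4.5380 K.
Without water-vapor: g' = 0.0891, ΔT' = 2.5/(1−0.0891) = 2.7445 K.
Change = 2.7445 − 4.5380 = -1.79 K.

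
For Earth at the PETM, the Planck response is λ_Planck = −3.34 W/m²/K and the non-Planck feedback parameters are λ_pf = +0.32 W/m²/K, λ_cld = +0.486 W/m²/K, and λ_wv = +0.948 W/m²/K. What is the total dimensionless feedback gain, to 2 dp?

Convert to gains: g_pf = 0.32/3.34 = 0.09581; g_cld = 0.486/3.34 = 0.1455; g_wv = 0.948/3.34 = 0.2838.
Total gain g = 0.52511.

0.53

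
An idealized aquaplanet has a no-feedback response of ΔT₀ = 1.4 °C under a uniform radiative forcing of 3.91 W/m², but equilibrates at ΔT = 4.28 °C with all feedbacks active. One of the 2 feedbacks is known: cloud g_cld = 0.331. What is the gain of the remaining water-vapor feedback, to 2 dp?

0.34

Amplification A = ΔT/ΔT₀ = 4.28/1.4 = 3.057.
Total gain g = 1 − 1/A = 1 − 1/3.057 = 0.6729.
The known gain is 0.331.
g_wv = 0.6729 − 0.331 = 0.34.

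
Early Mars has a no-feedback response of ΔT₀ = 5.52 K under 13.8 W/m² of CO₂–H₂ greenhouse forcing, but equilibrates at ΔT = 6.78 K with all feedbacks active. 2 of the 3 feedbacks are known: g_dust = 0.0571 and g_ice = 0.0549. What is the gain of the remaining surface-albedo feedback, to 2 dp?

0.07

Amplification A = ΔT/ΔT₀ = 6.78/5.52 = 1.228.
Total gain g = 1 − 1/A = 1 − 1/1.228 = 0.1857.
Known gains sum to 0.0571 + 0.0549 = 0.112.
g_alb = 0.1857 − 0.112 = 0.07.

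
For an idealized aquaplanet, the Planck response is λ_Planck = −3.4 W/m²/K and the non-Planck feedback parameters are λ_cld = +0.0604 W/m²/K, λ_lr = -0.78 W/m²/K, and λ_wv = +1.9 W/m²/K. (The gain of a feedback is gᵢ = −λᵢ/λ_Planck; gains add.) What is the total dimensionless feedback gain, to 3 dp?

0.347

Convert to gains: g_cld = 0.0604/3.4 = 0.01776; g_lr = -0.78/3.4 = -0.2294; g_wv = 1.9/3.4 = 0.5588.
Total gain g = 0.34716.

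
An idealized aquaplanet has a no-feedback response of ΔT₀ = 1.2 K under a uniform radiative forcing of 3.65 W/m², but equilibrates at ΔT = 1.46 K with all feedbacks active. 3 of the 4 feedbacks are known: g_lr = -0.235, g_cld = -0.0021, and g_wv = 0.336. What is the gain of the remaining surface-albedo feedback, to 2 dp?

0.08

Amplification A = ΔT/ΔT₀ = 1.46/1.2 = 1.217.
Total gain g = 1 − 1/A = 1 − 1/1.217 = 0.1783.
Known gains sum to -0.235 − 0.0021 + 0.336 = 0.0989.
g_alb = 0.1783 − 0.0989 = 0.08.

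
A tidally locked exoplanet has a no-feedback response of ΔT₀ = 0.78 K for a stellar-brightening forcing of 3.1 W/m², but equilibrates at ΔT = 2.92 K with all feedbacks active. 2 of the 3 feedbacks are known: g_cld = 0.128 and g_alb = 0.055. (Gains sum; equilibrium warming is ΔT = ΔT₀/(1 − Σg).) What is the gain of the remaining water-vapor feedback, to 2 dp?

Amplification A = ΔT/ΔT₀ = 2.92/0.78 = 3.744.
Total gain g = 1 − 1/A = 1 − 1/3.744 = 0.7329.
Known gains sum to 0.128 + 0.055 = 0.183.
g_wv = 0.7329 − 0.183 = 0.55.

0.55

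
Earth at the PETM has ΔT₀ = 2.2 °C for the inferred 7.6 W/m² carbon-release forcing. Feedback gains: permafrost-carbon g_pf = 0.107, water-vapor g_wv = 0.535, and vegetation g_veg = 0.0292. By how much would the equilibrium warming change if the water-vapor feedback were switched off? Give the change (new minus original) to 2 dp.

-4.14 °C

Original: g = 0.6712, ΔT = 2.2/(1−0.6712) = 6.6910 °C.
Without water-vapor: g' = 0.1362, ΔT' = 2.2/(1−0.1362) = 2.5469 °C.
Change = 2.5469 − 6.6910 = -4.14 °C.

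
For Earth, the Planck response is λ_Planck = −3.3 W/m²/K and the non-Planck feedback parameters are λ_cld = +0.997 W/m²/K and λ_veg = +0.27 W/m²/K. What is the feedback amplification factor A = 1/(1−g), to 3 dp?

1.623

Convert to gains: g_cld = 0.997/3.3 = 0.3021; g_veg = 0.27/3.3 = 0.08182.
Total gain g = 0.38392.
A = 1/(1 − 0.38392) = 1.623.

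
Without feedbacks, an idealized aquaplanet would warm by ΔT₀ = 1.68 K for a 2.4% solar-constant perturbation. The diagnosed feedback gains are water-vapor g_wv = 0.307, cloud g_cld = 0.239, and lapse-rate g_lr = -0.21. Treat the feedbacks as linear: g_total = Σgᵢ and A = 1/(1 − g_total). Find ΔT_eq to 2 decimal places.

2.53 K

Total gain g = 0.307 + 0.239 − 0.21 = 0.336.
Amplification A = 1/(1 − 0.336) = 1.506.
ΔT = 1.68 × 1.506 = 2.53 K.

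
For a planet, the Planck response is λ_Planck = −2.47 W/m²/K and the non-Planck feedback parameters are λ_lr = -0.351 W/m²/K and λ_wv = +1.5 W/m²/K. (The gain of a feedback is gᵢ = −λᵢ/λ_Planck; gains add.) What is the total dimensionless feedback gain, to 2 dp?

Convert to gains: g_lr = -0.351/2.47 = -0.1421; g_wv = 1.5/2.47 = 0.6073.
Total gain g = 0.4652.

0.47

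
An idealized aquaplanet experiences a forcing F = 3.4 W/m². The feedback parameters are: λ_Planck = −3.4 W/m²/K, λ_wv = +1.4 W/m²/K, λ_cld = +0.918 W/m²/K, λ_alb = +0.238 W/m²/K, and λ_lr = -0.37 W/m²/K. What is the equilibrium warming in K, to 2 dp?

2.80 K

Net feedback parameter λ = (−3.4) + (+1.4) + (+0.918) + (+0.238) + (-0.37) = -1.214 W/m²/K.
ΔT = −F/λ = −3.4/(-1.214) = 2.80 K.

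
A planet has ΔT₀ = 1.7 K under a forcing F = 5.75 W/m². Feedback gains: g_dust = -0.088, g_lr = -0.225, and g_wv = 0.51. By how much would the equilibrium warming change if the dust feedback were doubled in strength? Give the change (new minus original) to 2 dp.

-0.21 K

Original: g = 0.197, ΔT = 1.7/(1−0.197) = 2.1171 K.
With doubled dust: g' = 0.109, ΔT' = 1.7/(1−0.109) = 1.9080 K.
Change = 1.9080 − 2.1171 = -0.21 K.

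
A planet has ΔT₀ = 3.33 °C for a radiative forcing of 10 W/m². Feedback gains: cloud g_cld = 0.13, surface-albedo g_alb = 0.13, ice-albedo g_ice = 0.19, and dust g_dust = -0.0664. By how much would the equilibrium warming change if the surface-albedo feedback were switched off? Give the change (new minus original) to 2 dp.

-0.94 °C

Original: g = 0.3836, ΔT = 3.33/(1−0.3836) = 5.4023 °C.
Without surface-albedo: g' = 0.2536, ΔT' = 3.33/(1−0.2536) = 4.4614 °C.
Change = 4.4614 − 5.4023 = -0.94 °C.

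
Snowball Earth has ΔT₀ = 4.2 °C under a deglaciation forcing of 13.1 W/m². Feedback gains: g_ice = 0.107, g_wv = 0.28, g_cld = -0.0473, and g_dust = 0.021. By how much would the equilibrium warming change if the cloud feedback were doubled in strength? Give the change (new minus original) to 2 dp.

-0.45 °C

Original: g = 0.3607, ΔT = 4.2/(1−0.3607) = 6.5697 °C.
With doubled cloud: g' = 0.3134, ΔT' = 4.2/(1−0.3134) = 6.1171 °C.
Change = 6.1171 − 6.5697 = -0.45 °C.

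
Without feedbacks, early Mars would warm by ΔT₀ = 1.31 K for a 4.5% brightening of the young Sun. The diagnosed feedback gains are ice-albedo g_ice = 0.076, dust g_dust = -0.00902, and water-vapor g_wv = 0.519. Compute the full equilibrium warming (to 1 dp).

Total gain g = 0.076 − 0.00902 + 0.519 = 0.58598.
Amplification A = 1/(1 − 0.58598) = 2.415.
ΔT = 1.31 × 2.415 = 3.2 K.

3.2 K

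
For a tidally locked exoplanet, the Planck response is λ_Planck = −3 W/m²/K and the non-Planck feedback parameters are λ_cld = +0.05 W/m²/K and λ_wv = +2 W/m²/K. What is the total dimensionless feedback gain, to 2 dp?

0.68

Convert to gains: g_cld = 0.05/3 = 0.01667; g_wv = 2/3 = 0.6667.
Total gain g = 0.68337.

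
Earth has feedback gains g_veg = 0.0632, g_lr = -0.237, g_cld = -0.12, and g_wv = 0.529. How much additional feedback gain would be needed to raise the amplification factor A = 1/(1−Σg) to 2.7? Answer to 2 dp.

Current total gain = 0.2352.
Target gain for A = 2.7: g* = 1 − 1/2.7 = 0.6296.
Additional gain needed = 0.6296 − 0.2352 = 0.39.

0.39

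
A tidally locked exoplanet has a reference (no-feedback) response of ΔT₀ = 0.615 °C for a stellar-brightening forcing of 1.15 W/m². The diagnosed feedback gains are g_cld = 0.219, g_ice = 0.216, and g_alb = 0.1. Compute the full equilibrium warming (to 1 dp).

1.3 °C

Total gain g = 0.219 + 0.216 + 0.1 = 0.535.
Amplification A = 1/(1 − 0.535) = 2.151.
ΔT = 0.615 × 2.151 = 1.3 °C.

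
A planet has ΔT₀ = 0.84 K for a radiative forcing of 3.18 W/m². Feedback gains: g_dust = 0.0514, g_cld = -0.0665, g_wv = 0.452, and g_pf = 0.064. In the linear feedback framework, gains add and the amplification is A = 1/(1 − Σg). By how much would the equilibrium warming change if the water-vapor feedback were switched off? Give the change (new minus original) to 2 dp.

Original: g = 0.5009, ΔT = 0.84/(1−0.5009) = 1.6830 K.
Without water-vapor: g' = 0.0489, ΔT' = 0.84/(1−0.0489) = 0.8832 K.
Change = 0.8832 − 1.6830 = -0.80 K.

-0.80 K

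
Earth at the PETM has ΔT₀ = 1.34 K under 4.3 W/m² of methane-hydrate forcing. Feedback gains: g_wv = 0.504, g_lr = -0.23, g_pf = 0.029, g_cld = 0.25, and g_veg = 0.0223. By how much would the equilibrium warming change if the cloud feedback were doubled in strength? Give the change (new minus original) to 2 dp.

4.52 K

Original: g = 0.5753, ΔT = 1.34/(1−0.5753) = 3.1552 K.
With doubled cloud: g' = 0.8253, ΔT' = 1.34/(1−0.8253) = 7.6703 K.
Change = 7.6703 − 3.1552 = 4.52 K.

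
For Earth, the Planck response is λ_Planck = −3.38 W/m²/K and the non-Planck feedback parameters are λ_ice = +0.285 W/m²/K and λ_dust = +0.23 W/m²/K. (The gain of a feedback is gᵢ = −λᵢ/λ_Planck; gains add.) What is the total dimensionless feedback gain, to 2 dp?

0.15

Convert to gains: g_ice = 0.285/3.38 = 0.08432; g_dust = 0.23/3.38 = 0.06805.
Total gain g = 0.15237.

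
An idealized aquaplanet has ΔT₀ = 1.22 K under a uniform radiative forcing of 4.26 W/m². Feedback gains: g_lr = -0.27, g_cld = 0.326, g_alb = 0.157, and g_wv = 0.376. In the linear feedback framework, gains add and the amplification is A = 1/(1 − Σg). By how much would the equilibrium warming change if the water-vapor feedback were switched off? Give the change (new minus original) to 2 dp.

-1.42 K

Original: g = 0.589, ΔT = 1.22/(1−0.589) = 2.9684 K.
Without water-vapor: g' = 0.213, ΔT' = 1.22/(1−0.213) = 1.5502 K.
Change = 1.5502 − 2.9684 = -1.42 K.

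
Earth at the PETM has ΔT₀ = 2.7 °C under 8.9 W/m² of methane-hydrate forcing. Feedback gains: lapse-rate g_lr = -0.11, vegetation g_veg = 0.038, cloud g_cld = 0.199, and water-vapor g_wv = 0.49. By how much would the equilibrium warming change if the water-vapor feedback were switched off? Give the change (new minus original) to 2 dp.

Original: g = 0.617, ΔT = 2.7/(1−0.617) = 7.0496 °C.
Without water-vapor: g' = 0.127, ΔT' = 2.7/(1−0.127) = 3.0928 °C.
Change = 3.0928 − 7.0496 = -3.96 °C.

-3.96 °C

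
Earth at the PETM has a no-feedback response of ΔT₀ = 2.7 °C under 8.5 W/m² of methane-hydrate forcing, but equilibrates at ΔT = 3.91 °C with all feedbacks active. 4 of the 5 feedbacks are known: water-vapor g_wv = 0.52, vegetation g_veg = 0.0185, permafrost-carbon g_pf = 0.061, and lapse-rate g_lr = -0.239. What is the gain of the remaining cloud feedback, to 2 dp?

-0.05

Amplification A = ΔT/ΔT₀ = 3.91/2.7 = 1.448.
Total gain g = 1 − 1/A = 1 − 1/1.448 = 0.3094.
Known gains sum to 0.52 + 0.0185 + 0.061 − 0.239 = 0.3605.
g_cld = 0.3094 − 0.3605 = -0.05.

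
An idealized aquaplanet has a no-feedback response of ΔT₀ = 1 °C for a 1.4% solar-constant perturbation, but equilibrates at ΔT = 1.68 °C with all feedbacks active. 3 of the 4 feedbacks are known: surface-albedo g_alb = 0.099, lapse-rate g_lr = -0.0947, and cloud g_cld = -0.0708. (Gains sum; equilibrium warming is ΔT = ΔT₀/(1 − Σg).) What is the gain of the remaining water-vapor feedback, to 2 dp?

Amplification A = ΔT/ΔT₀ = 1.68/1 = 1.68.
Total gain g = 1 − 1/A = 1 − 1/1.68 = 0.4048.
Known gains sum to 0.099 − 0.0947 − 0.0708 = -0.0665.
g_wv = 0.4048 + 0.0665 = 0.47.

0.47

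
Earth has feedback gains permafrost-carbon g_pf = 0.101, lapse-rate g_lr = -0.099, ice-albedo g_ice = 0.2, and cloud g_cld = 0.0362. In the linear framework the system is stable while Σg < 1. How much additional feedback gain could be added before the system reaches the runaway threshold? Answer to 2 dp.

Current total gain = 0.101 − 0.099 + 0.2 + 0.0362 = 0.2382.
Margin to runaway = 1 − 0.2382 = 0.76.

0.76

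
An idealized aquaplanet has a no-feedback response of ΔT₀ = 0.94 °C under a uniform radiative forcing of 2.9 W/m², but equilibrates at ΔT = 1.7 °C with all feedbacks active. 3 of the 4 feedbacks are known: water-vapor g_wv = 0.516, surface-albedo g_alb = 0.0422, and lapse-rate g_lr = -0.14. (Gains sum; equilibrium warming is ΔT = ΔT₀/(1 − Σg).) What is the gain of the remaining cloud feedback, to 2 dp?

Amplification A = ΔT/ΔT₀ = 1.7/0.94 = 1.809.
Total gain g = 1 − 1/A = 1 − 1/1.809 = 0.4472.
Known gains sum to 0.516 + 0.0422 − 0.14 = 0.4182.
g_cld = 0.4472 − 0.4182 = 0.03.

0.03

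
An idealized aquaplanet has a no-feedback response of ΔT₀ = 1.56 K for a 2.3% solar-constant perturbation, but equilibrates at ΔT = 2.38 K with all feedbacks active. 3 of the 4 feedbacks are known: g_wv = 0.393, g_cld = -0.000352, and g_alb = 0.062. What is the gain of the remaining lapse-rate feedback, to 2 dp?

-0.11

Amplification A = ΔT/ΔT₀ = 2.38/1.56 = 1.526.
Total gain g = 1 − 1/A = 1 − 1/1.526 = 0.3447.
Known gains sum to 0.393 − 0.000352 + 0.062 = 0.454648.
g_lr = 0.3447 − 0.454648 = -0.11.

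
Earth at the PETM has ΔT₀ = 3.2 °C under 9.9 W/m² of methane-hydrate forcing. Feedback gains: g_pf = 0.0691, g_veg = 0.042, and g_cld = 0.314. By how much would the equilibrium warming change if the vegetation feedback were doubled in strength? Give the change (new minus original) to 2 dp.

0.44 °C

Original: g = 0.4251, ΔT = 3.2/(1−0.4251) = 5.5662 °C.
With doubled vegetation: g' = 0.4671, ΔT' = 3.2/(1−0.4671) = 6.0049 °C.
Change = 6.0049 − 5.5662 = 0.44 °C.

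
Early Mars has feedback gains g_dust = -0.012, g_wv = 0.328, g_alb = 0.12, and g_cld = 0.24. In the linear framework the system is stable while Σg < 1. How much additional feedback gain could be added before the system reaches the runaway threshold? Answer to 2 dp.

Current total gain = -0.012 + 0.328 + 0.12 + 0.24 = 0.676.
Margin to runaway = 1 − 0.676 = 0.32.

0.32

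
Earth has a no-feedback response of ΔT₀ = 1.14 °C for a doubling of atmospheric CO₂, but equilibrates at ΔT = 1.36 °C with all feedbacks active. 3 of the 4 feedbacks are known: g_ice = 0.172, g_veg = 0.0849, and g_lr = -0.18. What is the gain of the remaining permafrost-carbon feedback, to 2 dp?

0.08

Amplification A = ΔT/ΔT₀ = 1.36/1.14 = 1.193.
Total gain g = 1 − 1/A = 1 − 1/1.193 = 0.1618.
Known gains sum to 0.172 + 0.0849 − 0.18 = 0.0769.
g_pf = 0.1618 − 0.0769 = 0.08.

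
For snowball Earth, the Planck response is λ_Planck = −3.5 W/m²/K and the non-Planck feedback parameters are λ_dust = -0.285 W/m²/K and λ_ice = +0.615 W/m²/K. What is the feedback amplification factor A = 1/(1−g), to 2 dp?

1.10

Convert to gains: g_dust = -0.285/3.5 = -0.08143; g_ice = 0.615/3.5 = 0.1757.
Total gain g = 0.09427.
A = 1/(1 − 0.09427) = 1.10.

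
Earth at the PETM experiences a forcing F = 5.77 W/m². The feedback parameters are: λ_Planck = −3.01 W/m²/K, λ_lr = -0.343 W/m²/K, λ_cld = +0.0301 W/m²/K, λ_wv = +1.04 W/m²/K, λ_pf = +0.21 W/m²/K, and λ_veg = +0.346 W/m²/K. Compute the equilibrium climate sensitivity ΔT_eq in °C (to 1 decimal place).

3.3 °C

Net feedback parameter λ = (−3.01) + (-0.343) + (+0.0301) + (+1.04) + (+0.21) + (+0.346) = -1.7269 W/m²/K.
ΔT = −F/λ = −5.77/(-1.7269) = 3.3 °C.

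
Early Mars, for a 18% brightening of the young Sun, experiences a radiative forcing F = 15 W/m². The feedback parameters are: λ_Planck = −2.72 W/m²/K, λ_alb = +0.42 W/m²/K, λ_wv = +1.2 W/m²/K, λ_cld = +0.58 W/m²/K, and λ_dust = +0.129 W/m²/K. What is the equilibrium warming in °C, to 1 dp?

Net feedback parameter λ = (−2.72) + (+0.42) + (+1.2) + (+0.58) + (+0.129) = -0.391 W/m²/K.
ΔT = −F/λ = −15/(-0.391) = 38.4 °C.

38.4 °C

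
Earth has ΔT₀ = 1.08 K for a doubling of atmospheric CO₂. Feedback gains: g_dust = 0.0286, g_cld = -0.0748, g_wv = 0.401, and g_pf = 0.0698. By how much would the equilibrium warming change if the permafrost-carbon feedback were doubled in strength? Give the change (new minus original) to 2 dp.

0.26 K

Original: g = 0.4246, ΔT = 1.08/(1−0.4246) = 1.8770 K.
With doubled permafrost-carbon: g' = 0.4944, ΔT' = 1.08/(1−0.4944) = 2.1361 K.
Change = 2.1361 − 1.8770 = 0.26 K.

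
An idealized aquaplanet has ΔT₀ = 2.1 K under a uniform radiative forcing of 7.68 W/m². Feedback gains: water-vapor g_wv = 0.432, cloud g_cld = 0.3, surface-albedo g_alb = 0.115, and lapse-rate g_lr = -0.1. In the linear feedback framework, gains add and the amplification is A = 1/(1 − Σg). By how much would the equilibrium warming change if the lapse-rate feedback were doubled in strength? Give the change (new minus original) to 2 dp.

-2.35 K

Original: g = 0.747, ΔT = 2.1/(1−0.747) = 8.3004 K.
With doubled lapse-rate: g' = 0.647, ΔT' = 2.1/(1−0.647) = 5.9490 K.
Change = 5.9490 − 8.3004 = -2.35 K.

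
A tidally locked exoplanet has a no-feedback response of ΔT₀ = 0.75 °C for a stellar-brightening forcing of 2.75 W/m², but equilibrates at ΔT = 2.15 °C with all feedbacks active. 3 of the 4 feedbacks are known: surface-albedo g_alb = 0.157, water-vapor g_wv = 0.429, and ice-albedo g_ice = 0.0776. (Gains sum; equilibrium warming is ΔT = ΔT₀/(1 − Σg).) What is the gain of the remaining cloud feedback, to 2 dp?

Amplification A = ΔT/ΔT₀ = 2.15/0.75 = 2.867.
Total gain g = 1 − 1/A = 1 − 1/2.867 = 0.6512.
Known gains sum to 0.157 + 0.429 + 0.0776 = 0.6636.
g_cld = 0.6512 − 0.6636 = -0.01.

-0.01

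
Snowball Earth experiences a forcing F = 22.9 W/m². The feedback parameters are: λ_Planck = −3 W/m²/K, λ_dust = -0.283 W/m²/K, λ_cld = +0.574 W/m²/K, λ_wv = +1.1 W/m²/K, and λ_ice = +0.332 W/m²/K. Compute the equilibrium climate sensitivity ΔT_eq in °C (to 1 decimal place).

17.9 °C

Net feedback parameter λ = (−3) + (-0.283) + (+0.574) + (+1.1) + (+0.332) = -1.277 W/m²/K.
ΔT = −F/λ = −22.9/(-1.277) = 17.9 °C.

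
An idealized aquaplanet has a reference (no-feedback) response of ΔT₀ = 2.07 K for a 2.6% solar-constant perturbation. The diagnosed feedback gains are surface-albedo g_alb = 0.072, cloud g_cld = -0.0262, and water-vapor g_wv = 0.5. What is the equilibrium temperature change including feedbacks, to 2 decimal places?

4.56 K

Total gain g = 0.072 − 0.0262 + 0.5 = 0.5458.
Amplification A = 1/(1 − 0.5458) = 2.202.
ΔT = 2.07 × 2.202 = 4.56 K.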